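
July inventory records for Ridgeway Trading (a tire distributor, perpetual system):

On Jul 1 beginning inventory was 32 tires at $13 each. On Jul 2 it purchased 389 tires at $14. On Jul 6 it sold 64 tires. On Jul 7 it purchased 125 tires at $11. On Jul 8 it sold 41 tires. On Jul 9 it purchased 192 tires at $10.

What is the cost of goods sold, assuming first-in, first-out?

COGS = $1,438

Jul 6, 64 sold [FIFO — oldest first]: 32 @ $13 + 32 @ $14 = $864
Jul 8, 41 sold [FIFO — oldest first]: 41 @ $14 = $574
Total COGS = $864 + $574 = $1,438
Ending inventory: 316 @ $14 + 125 @ $11 + 192 @ $10 = $7,719
Check: goods available $9,157 = COGS $1,438 + ending $7,719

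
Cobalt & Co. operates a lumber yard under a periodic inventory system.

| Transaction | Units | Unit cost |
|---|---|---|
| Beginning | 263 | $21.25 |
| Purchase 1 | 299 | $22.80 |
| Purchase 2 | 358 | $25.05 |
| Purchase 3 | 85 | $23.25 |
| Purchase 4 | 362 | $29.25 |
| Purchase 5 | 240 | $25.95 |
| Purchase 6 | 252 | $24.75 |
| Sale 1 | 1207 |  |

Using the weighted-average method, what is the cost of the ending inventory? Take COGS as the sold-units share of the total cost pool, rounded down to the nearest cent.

Sale 1, sell 1207: 1207/1859 × $46,403.60 → $30,128.64
Ending inventory (cost pool remaining) = $16,274.96
Check: goods available $46,403.60 = COGS $30,128.64 + ending $16,274.96

Ending inventory = $16,274.96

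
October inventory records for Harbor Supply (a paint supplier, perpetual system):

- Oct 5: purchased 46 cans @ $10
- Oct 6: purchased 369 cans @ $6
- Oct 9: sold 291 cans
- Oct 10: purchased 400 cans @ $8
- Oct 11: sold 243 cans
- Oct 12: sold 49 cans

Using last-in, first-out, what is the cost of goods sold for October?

COGS = $4,082

Oct 9, 291 sold [LIFO — newest first]: 291 @ $6 = $1,746
Oct 11, 243 sold [LIFO — newest first]: 243 @ $8 = $1,944
Oct 12, 49 sold [LIFO — newest first]: 49 @ $8 = $392
Total COGS = $1,746 + $1,944 + $392 = $4,082
Ending inventory: 46 @ $10 + 78 @ $6 + 108 @ $8 = $1,792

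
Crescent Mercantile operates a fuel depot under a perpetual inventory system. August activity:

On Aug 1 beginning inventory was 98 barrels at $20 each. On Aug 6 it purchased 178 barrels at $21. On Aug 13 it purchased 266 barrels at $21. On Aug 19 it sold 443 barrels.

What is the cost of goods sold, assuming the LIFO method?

Aug 19, 443 sold [LIFO — newest first]: 266 @ $21 + 177 @ $21 = $9,303
Ending inventory: 98 @ $20 + 1 @ $21 = $1,981
Check: goods available $11,284 = COGS $9,303 + ending $1,981

COGS = $9,303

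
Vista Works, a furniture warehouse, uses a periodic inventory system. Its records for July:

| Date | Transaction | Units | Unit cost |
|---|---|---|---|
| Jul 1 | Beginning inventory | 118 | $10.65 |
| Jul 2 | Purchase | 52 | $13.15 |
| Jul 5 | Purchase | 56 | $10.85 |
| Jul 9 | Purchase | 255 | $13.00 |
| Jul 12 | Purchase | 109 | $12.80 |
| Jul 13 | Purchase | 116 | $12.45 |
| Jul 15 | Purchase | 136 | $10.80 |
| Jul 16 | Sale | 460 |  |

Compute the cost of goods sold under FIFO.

COGS = $5,590.10

Jul 16, 460 sold [FIFO — oldest first]: 118 @ $10.65 + 52 @ $13.15 + 56 @ $10.85 + 234 @ $13.00 = $5,590.10
Ending inventory: 21 @ $13.00 + 109 @ $12.80 + 116 @ $12.45 + 136 @ $10.80 = $4,581.20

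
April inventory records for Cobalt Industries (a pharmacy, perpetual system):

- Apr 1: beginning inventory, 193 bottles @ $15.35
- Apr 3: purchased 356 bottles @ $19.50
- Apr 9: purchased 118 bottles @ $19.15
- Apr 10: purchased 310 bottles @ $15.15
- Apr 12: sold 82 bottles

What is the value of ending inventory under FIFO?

Ending inventory = $15,602.05

Apr 12, 82 sold [FIFO — oldest first]: 82 @ $15.35 = $1,258.70
Ending inventory: 111 @ $15.35 + 356 @ $19.50 + 118 @ $19.15 + 310 @ $15.15 = $15,602.05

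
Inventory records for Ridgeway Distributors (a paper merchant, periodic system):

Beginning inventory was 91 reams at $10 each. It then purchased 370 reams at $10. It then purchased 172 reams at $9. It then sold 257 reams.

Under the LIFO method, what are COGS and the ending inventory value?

COGS = $2,398; ending inventory = $3,760

Sale 1 (257) [LIFO — newest first]: 172 @ $9 + 85 @ $10 = $2,398
Ending inventory: 91 @ $10 + 285 @ $10 = $3,760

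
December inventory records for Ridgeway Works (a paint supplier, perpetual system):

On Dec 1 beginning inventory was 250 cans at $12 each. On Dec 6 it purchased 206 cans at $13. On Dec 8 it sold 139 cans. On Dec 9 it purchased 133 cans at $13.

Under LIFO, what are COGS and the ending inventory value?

Dec 8, 139 sold [LIFO — newest first]: 139 @ $13 = $1,807
Ending inventory: 250 @ $12 + 67 @ $13 + 133 @ $13 = $5,600

COGS = $1,807; ending inventory = $5,600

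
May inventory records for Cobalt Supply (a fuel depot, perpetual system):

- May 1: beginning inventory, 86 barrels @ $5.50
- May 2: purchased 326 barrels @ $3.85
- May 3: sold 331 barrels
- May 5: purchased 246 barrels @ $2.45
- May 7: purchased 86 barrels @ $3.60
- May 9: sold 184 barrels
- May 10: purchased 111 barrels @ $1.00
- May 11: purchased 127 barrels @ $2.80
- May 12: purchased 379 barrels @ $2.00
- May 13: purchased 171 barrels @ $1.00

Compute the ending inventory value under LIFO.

Ending inventory = $2,203.70

May 3, 331 sold [LIFO — newest first]: 326 @ $3.85 + 5 @ $5.50 = $1,282.60
May 9, 184 sold [LIFO — newest first]: 86 @ $3.60 + 98 @ $2.45 = $549.70
Total COGS = $1,282.60 + $549.70 = $1,832.30
Ending inventory: 81 @ $5.50 + 148 @ $2.45 + 111 @ $1.00 + 127 @ $2.80 + 379 @ $2.00 + 171 @ $1.00 = $2,203.70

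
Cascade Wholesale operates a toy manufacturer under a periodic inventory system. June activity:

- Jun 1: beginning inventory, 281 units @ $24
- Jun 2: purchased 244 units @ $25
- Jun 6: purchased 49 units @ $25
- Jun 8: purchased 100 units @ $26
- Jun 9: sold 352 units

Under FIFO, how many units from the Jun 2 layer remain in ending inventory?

Jun 9, 352 sold [FIFO — oldest first]: 281 @ $24 + 71 @ $25 = $8,519
Ending inventory: 173 @ $25 + 49 @ $25 + 100 @ $26 = $8,150

173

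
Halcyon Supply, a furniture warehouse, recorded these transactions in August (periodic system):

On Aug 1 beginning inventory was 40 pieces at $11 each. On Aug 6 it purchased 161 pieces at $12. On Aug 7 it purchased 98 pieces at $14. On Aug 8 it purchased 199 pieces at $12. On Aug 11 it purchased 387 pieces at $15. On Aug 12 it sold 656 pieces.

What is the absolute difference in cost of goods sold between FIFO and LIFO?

$671

FIFO COGS: 40 @ $11 + 161 @ $12 + 98 @ $14 + 199 @ $12 + 158 @ $15 = $8,502
LIFO COGS: 387 @ $15 + 199 @ $12 + 70 @ $14 = $9,173
Difference = |$8,502 − $9,173| = $671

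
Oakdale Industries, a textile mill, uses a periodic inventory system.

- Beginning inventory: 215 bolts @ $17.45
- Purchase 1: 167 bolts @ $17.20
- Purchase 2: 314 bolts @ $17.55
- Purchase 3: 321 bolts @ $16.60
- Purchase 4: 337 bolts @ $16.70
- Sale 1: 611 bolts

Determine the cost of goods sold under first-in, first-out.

Sale 1 (611) [FIFO — oldest first]: 215 @ $17.45 + 167 @ $17.20 + 229 @ $17.55 = $10,643.10
Ending inventory: 85 @ $17.55 + 321 @ $16.60 + 337 @ $16.70 = $12,448.25
Check: goods available $23,091.35 = COGS $10,643.10 + ending $12,448.25

COGS = $10,643.10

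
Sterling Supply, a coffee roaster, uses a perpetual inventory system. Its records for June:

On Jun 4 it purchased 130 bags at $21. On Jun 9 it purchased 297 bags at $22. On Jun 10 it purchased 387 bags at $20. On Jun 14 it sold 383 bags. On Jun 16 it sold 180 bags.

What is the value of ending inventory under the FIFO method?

Ending inventory = $5,020

Jun 14, 383 sold [FIFO — oldest first]: 130 @ $21 + 253 @ $22 = $8,296
Jun 16, 180 sold [FIFO — oldest first]: 44 @ $22 + 136 @ $20 = $3,688
Total COGS = $8,296 + $3,688 = $11,984
Ending inventory: 251 @ $20 = $5,020
Check: goods available $17,004 = COGS $11,984 + ending $5,020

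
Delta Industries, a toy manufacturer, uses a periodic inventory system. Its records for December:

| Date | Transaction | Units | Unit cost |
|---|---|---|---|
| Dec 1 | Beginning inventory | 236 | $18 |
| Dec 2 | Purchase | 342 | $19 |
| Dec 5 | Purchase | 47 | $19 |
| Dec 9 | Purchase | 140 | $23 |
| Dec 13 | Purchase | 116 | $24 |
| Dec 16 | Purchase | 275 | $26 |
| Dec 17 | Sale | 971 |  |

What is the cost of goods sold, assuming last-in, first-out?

Dec 17, 971 sold [LIFO — newest first]: 275 @ $26 + 116 @ $24 + 140 @ $23 + 47 @ $19 + 342 @ $19 + 51 @ $18 = $21,463
Ending inventory: 185 @ $18 = $3,330

COGS = $21,463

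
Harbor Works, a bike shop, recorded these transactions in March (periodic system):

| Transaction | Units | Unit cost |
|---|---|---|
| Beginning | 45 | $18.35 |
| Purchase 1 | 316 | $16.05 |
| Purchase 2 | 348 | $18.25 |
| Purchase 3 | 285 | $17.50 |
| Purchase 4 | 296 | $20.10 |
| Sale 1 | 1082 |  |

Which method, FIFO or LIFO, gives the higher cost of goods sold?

FIFO COGS: 45 @ $18.35 + 316 @ $16.05 + 348 @ $18.25 + 285 @ $17.50 + 88 @ $20.10 = $19,004.85
LIFO COGS: 296 @ $20.10 + 285 @ $17.50 + 348 @ $18.25 + 153 @ $16.05 = $19,743.75

LIFO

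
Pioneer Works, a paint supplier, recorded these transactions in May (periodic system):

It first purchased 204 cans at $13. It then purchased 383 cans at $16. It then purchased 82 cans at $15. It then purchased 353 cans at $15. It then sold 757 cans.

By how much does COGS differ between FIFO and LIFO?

$347

FIFO COGS: 204 @ $13 + 383 @ $16 + 82 @ $15 + 88 @ $15 = $11,330
LIFO COGS: 353 @ $15 + 82 @ $15 + 322 @ $16 = $11,677
Difference = |$11,330 − $11,677| = $347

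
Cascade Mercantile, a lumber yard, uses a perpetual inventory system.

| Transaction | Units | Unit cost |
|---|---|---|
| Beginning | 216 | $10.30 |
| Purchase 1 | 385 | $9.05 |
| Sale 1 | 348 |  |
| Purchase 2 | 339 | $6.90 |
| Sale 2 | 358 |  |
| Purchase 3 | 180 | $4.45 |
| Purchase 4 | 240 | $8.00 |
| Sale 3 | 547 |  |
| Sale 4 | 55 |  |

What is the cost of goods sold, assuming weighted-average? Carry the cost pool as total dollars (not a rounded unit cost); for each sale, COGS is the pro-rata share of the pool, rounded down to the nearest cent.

After Beginning: 216 on hand, pool $2,224.80 (≈ $10.3000 each)
After Purchase 1: 601 on hand, pool $5,709.05 (≈ $9.4993 each)
Sale 1, sell 348: 348/601 × $5,709.05 → $3,305.73
After Purchase 2: 592 on hand, pool $4,742.42 (≈ $8.0108 each)
Sale 2, sell 358: 358/592 × $4,742.42 → $2,867.88
After Purchase 3: 414 on hand, pool $2,675.54 (≈ $6.4627 each)
After Purchase 4: 654 on hand, pool $4,595.54 (≈ $7.0268 each)
Sale 3, sell 547: 547/654 × $4,595.54 → $3,843.67
Sale 4, sell 55: 55/107 × $751.87 → $386.47
Total COGS = $3,305.73 + $2,867.88 + $3,843.67 + $386.47 = $10,403.75
Ending inventory (cost pool remaining) = $365.40

COGS = $10,403.75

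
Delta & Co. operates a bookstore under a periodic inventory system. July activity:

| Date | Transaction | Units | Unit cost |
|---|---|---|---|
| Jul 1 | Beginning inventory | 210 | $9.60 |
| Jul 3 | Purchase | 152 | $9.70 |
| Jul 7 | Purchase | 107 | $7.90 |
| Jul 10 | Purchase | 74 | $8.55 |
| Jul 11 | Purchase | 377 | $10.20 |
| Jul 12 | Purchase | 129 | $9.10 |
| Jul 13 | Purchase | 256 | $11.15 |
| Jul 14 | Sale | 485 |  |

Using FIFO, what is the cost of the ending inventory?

Ending inventory = $8,369.60

Jul 14, 485 sold [FIFO — oldest first]: 210 @ $9.60 + 152 @ $9.70 + 107 @ $7.90 + 16 @ $8.55 = $4,472.50
Ending inventory: 58 @ $8.55 + 377 @ $10.20 + 129 @ $9.10 + 256 @ $11.15 = $8,369.60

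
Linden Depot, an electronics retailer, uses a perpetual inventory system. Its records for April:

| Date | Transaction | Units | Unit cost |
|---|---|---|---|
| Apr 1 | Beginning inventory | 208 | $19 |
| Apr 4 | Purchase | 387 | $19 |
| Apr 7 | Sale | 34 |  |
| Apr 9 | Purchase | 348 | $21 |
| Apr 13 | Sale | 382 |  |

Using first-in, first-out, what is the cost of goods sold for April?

COGS = $7,904

Apr 7, 34 sold [FIFO — oldest first]: 34 @ $19 = $646
Apr 13, 382 sold [FIFO — oldest first]: 174 @ $19 + 208 @ $19 = $7,258
Total COGS = $646 + $7,258 = $7,904
Ending inventory: 179 @ $19 + 348 @ $21 = $10,709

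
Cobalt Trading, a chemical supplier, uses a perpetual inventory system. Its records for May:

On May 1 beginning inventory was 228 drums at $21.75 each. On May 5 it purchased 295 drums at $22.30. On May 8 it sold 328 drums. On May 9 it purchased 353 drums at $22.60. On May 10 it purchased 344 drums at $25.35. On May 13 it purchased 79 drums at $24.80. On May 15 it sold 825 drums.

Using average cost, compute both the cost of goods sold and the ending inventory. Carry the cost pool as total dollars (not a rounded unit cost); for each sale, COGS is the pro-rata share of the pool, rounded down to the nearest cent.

COGS = $26,742.75; ending inventory = $3,452.15

After May 1: 228 on hand, pool $4,959.00 (≈ $21.7500 each)
After May 5: 523 on hand, pool $11,537.50 (≈ $22.0602 each)
May 8, sell 328: 328/523 × $11,537.50 → $7,235.75
After May 9: 548 on hand, pool $12,279.55 (≈ $22.4079 each)
After May 10: 892 on hand, pool $20,999.95 (≈ $23.5425 each)
After May 13: 971 on hand, pool $22,959.15 (≈ $23.6449 each)
May 15, sell 825: 825/971 × $22,959.15 → $19,507.00
Total COGS = $7,235.75 + $19,507.00 = $26,742.75
Ending inventory (cost pool remaining) = $3,452.15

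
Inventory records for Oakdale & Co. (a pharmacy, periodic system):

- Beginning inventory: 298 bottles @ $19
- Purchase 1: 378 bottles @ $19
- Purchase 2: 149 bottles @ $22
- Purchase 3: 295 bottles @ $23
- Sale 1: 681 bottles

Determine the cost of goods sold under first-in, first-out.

COGS = $12,954

Sale 1 (681) [FIFO — oldest first]: 298 @ $19 + 378 @ $19 + 5 @ $22 = $12,954
Ending inventory: 144 @ $22 + 295 @ $23 = $9,953
Check: goods available $22,907 = COGS $12,954 + ending $9,953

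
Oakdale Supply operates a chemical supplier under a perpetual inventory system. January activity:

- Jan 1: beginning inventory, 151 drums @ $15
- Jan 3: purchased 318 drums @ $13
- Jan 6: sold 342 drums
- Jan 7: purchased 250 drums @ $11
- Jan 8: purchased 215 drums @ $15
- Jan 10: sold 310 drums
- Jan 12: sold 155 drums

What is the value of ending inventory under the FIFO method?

Jan 6, 342 sold [FIFO — oldest first]: 151 @ $15 + 191 @ $13 = $4,748
Jan 10, 310 sold [FIFO — oldest first]: 127 @ $13 + 183 @ $11 = $3,664
Jan 12, 155 sold [FIFO — oldest first]: 67 @ $11 + 88 @ $15 = $2,057
Total COGS = $4,748 + $3,664 + $2,057 = $10,469
Ending inventory: 127 @ $15 = $1,905

Ending inventory = $1,905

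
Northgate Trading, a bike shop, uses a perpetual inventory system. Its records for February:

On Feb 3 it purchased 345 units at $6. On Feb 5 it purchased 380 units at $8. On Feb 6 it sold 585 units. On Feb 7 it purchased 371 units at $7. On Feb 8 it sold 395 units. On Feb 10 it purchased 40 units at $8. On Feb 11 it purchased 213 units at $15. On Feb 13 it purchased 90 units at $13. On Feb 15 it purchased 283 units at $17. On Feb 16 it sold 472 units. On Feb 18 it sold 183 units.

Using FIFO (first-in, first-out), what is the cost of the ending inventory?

Ending inventory = $1,479

Feb 6, 585 sold [FIFO — oldest first]: 345 @ $6 + 240 @ $8 = $3,990
Feb 8, 395 sold [FIFO — oldest first]: 140 @ $8 + 255 @ $7 = $2,905
Feb 16, 472 sold [FIFO — oldest first]: 116 @ $7 + 40 @ $8 + 213 @ $15 + 90 @ $13 + 13 @ $17 = $5,718
Feb 18, 183 sold [FIFO — oldest first]: 183 @ $17 = $3,111
Total COGS = $3,990 + $2,905 + $5,718 + $3,111 = $15,724
Ending inventory: 87 @ $17 = $1,479
Check: goods available $17,203 = COGS $15,724 + ending $1,479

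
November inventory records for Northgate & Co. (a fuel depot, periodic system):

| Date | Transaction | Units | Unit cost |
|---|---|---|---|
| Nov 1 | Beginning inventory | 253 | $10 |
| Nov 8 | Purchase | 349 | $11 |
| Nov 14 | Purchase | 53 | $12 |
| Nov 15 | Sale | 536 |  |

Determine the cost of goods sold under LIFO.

Nov 15, 536 sold [LIFO — newest first]: 53 @ $12 + 349 @ $11 + 134 @ $10 = $5,815
Ending inventory: 119 @ $10 = $1,190

COGS = $5,815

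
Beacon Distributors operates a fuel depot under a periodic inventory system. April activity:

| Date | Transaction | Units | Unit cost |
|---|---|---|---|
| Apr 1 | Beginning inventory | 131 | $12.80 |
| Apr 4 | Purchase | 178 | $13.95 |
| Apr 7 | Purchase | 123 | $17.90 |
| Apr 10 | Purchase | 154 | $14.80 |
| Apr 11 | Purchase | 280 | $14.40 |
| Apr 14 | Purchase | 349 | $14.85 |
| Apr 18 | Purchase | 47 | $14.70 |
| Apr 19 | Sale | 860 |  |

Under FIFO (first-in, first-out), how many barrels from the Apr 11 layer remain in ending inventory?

Apr 19, 860 sold [FIFO — oldest first]: 131 @ $12.80 + 178 @ $13.95 + 123 @ $17.90 + 154 @ $14.80 + 274 @ $14.40 = $12,586.40
Ending inventory: 6 @ $14.40 + 349 @ $14.85 + 47 @ $14.70 = $5,959.95
Check: goods available $18,546.35 = COGS $12,586.40 + ending $5,959.95

6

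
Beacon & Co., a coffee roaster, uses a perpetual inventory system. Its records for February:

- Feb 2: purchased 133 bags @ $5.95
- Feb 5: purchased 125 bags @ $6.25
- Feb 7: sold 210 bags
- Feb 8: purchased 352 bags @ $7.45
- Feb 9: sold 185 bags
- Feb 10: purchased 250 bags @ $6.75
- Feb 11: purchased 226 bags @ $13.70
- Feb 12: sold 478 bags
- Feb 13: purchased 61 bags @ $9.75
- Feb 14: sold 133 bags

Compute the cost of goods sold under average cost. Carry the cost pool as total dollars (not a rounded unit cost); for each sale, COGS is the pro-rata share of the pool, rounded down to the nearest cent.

COGS = $8,260.04

After Feb 2: 133 on hand, pool $791.35 (≈ $5.9500 each)
After Feb 5: 258 on hand, pool $1,572.60 (≈ $6.0953 each)
Feb 7, sell 210: 210/258 × $1,572.60 → $1,280.02
After Feb 8: 400 on hand, pool $2,914.98 (≈ $7.2874 each)
Feb 9, sell 185: 185/400 × $2,914.98 → $1,348.17
After Feb 10: 465 on hand, pool $3,254.31 (≈ $6.9985 each)
After Feb 11: 691 on hand, pool $6,350.51 (≈ $9.1903 each)
Feb 12, sell 478: 478/691 × $6,350.51 → $4,392.97
After Feb 13: 274 on hand, pool $2,552.29 (≈ $9.3149 each)
Feb 14, sell 133: 133/274 × $2,552.29 → $1,238.88
Total COGS = $1,280.02 + $1,348.17 + $4,392.97 + $1,238.88 = $8,260.04
Ending inventory (cost pool remaining) = $1,313.41
Check: goods available $9,573.45 = COGS $8,260.04 + ending $1,313.41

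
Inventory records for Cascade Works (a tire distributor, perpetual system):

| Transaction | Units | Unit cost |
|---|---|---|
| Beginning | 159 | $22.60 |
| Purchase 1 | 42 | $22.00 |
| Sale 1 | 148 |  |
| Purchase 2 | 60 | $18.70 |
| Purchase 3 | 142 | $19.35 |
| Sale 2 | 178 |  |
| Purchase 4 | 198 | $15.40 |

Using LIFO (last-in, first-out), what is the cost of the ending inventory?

Ending inventory = $4,695.80

Sale 1 (148) [LIFO — newest first]: 42 @ $22.00 + 106 @ $22.60 = $3,319.60
Sale 2 (178) [LIFO — newest first]: 142 @ $19.35 + 36 @ $18.70 = $3,420.90
Total COGS = $3,319.60 + $3,420.90 = $6,740.50
Ending inventory: 53 @ $22.60 + 24 @ $18.70 + 198 @ $15.40 = $4,695.80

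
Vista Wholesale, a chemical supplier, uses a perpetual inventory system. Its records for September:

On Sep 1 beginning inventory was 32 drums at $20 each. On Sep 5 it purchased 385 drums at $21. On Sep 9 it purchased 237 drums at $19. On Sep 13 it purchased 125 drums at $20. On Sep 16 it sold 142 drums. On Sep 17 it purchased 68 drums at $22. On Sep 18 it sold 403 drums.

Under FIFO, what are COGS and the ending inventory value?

COGS = $11,157; ending inventory = $6,067

Sep 16, 142 sold [FIFO — oldest first]: 32 @ $20 + 110 @ $21 = $2,950
Sep 18, 403 sold [FIFO — oldest first]: 275 @ $21 + 128 @ $19 = $8,207
Total COGS = $2,950 + $8,207 = $11,157
Ending inventory: 109 @ $19 + 125 @ $20 + 68 @ $22 = $6,067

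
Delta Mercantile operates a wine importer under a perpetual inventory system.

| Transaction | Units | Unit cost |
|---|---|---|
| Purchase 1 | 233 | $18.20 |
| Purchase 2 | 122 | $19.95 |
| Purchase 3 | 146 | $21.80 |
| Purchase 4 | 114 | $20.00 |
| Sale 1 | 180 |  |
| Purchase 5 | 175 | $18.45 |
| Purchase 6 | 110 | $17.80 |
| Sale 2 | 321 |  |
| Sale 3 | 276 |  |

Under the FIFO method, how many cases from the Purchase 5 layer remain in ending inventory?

Sale 1 (180) [FIFO — oldest first]: 180 @ $18.20 = $3,276.00
Sale 2 (321) [FIFO — oldest first]: 53 @ $18.20 + 122 @ $19.95 + 146 @ $21.80 = $6,581.30
Sale 3 (276) [FIFO — oldest first]: 114 @ $20.00 + 162 @ $18.45 = $5,268.90
Total COGS = $3,276.00 + $6,581.30 + $5,268.90 = $15,126.20
Ending inventory: 13 @ $18.45 + 110 @ $17.80 = $2,197.85

13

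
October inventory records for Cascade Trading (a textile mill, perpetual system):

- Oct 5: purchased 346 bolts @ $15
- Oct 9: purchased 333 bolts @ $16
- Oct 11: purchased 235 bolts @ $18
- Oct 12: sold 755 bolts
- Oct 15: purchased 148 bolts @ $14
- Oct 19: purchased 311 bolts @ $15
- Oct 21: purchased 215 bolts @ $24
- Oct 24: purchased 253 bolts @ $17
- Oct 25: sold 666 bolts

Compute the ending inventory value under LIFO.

Ending inventory = $6,152

Oct 12, 755 sold [LIFO — newest first]: 235 @ $18 + 333 @ $16 + 187 @ $15 = $12,363
Oct 25, 666 sold [LIFO — newest first]: 253 @ $17 + 215 @ $24 + 198 @ $15 = $12,431
Total COGS = $12,363 + $12,431 = $24,794
Ending inventory: 159 @ $15 + 148 @ $14 + 113 @ $15 = $6,152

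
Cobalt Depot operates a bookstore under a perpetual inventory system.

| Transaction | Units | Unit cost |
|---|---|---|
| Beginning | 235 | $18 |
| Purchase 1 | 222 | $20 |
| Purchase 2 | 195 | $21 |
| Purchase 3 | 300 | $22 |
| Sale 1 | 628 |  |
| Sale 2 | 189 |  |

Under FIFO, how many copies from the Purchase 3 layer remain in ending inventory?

Sale 1 (628) [FIFO — oldest first]: 235 @ $18 + 222 @ $20 + 171 @ $21 = $12,261
Sale 2 (189) [FIFO — oldest first]: 24 @ $21 + 165 @ $22 = $4,134
Total COGS = $12,261 + $4,134 = $16,395
Ending inventory: 135 @ $22 = $2,970

135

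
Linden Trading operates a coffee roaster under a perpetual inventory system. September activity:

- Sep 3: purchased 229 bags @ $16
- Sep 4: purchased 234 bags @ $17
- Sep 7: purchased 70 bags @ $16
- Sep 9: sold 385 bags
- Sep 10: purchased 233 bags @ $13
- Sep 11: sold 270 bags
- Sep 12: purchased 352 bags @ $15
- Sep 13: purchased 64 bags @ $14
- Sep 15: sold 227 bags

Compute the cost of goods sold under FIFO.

COGS = $13,531

Sep 9, 385 sold [FIFO — oldest first]: 229 @ $16 + 156 @ $17 = $6,316
Sep 11, 270 sold [FIFO — oldest first]: 78 @ $17 + 70 @ $16 + 122 @ $13 = $4,032
Sep 15, 227 sold [FIFO — oldest first]: 111 @ $13 + 116 @ $15 = $3,183
Total COGS = $6,316 + $4,032 + $3,183 = $13,531
Ending inventory: 236 @ $15 + 64 @ $14 = $4,436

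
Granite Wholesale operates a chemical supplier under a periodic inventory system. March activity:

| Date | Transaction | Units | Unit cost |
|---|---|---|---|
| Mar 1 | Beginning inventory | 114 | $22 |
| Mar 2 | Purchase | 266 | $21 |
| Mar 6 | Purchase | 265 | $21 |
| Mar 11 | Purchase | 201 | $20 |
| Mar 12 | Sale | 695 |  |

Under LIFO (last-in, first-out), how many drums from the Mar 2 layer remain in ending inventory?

Mar 12, 695 sold [LIFO — newest first]: 201 @ $20 + 265 @ $21 + 229 @ $21 = $14,394
Ending inventory: 114 @ $22 + 37 @ $21 = $3,285
Check: goods available $17,679 = COGS $14,394 + ending $3,285

37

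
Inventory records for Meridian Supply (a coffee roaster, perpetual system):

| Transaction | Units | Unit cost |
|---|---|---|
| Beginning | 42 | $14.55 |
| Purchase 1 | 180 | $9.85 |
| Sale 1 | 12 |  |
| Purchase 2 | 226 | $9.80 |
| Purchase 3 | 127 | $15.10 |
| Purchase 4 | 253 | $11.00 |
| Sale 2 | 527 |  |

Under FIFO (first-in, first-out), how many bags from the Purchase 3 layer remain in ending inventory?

Sale 1 (12) [FIFO — oldest first]: 12 @ $14.55 = $174.60
Sale 2 (527) [FIFO — oldest first]: 30 @ $14.55 + 180 @ $9.85 + 226 @ $9.80 + 91 @ $15.10 = $5,798.40
Total COGS = $174.60 + $5,798.40 = $5,973.00
Ending inventory: 36 @ $15.10 + 253 @ $11.00 = $3,326.60

36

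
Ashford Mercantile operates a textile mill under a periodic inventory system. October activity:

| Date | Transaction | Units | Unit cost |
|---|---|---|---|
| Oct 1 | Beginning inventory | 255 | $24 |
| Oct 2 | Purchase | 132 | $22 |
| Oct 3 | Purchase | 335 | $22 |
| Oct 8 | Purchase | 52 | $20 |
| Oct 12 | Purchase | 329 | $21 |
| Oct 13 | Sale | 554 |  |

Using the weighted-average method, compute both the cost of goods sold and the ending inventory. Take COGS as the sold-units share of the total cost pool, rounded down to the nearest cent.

COGS = $12,226.67; ending inventory = $12,116.33

Oct 13, sell 554: 554/1103 × $24,343.00 → $12,226.67
Ending inventory (cost pool remaining) = $12,116.33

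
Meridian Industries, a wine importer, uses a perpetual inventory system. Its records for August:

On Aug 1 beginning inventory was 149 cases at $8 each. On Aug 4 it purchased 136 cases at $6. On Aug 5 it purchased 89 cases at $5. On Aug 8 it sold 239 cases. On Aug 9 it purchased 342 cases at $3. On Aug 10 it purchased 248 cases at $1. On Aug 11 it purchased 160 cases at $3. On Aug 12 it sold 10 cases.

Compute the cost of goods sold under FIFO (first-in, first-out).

Aug 8, 239 sold [FIFO — oldest first]: 149 @ $8 + 90 @ $6 = $1,732
Aug 12, 10 sold [FIFO — oldest first]: 10 @ $6 = $60
Total COGS = $1,732 + $60 = $1,792
Ending inventory: 36 @ $6 + 89 @ $5 + 342 @ $3 + 248 @ $1 + 160 @ $3 = $2,415

COGS = $1,792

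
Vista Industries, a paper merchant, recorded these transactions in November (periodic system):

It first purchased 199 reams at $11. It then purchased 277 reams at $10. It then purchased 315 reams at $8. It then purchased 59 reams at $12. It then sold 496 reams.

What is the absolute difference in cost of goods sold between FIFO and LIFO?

FIFO COGS: 199 @ $11 + 277 @ $10 + 20 @ $8 = $5,119
LIFO COGS: 59 @ $12 + 315 @ $8 + 122 @ $10 = $4,448
Difference = |$5,119 − $4,448| = $671

$671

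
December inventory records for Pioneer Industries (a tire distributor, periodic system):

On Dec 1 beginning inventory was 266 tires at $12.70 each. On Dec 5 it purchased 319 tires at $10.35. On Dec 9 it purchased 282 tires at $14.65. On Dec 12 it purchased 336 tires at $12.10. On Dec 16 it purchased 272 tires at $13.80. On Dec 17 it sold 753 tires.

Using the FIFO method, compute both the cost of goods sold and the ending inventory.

Dec 17, 753 sold [FIFO — oldest first]: 266 @ $12.70 + 319 @ $10.35 + 168 @ $14.65 = $9,141.05
Ending inventory: 114 @ $14.65 + 336 @ $12.10 + 272 @ $13.80 = $9,489.30
Check: goods available $18,630.35 = COGS $9,141.05 + ending $9,489.30

COGS = $9,141.05; ending inventory = $9,489.30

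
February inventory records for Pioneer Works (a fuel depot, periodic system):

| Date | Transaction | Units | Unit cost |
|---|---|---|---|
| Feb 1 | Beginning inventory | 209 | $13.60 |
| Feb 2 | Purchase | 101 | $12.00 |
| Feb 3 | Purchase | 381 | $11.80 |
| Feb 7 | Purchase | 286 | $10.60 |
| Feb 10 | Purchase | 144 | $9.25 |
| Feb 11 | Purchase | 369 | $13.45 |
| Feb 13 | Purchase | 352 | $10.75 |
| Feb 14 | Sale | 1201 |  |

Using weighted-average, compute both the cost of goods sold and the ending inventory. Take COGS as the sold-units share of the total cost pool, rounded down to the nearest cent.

Feb 14, sell 1201: 1201/1842 × $21,660.85 → $14,123.06
Ending inventory (cost pool remaining) = $7,537.79
Check: goods available $21,660.85 = COGS $14,123.06 + ending $7,537.79

COGS = $14,123.06; ending inventory = $7,537.79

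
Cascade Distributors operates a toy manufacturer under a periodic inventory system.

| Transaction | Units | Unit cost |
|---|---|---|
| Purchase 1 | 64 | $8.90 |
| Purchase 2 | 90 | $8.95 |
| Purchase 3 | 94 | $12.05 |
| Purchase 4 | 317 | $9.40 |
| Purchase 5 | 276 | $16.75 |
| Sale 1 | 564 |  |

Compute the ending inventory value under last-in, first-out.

Sale 1 (564) [LIFO — newest first]: 276 @ $16.75 + 288 @ $9.40 = $7,330.20
Ending inventory: 64 @ $8.90 + 90 @ $8.95 + 94 @ $12.05 + 29 @ $9.40 = $2,780.40
Check: goods available $10,110.60 = COGS $7,330.20 + ending $2,780.40

Ending inventory = $2,780.40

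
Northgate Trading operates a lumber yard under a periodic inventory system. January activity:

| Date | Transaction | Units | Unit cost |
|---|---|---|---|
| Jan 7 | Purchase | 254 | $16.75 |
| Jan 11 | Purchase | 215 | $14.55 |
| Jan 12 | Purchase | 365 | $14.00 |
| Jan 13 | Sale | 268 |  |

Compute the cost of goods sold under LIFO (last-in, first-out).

Jan 13, 268 sold [LIFO — newest first]: 268 @ $14.00 = $3,752.00
Ending inventory: 254 @ $16.75 + 215 @ $14.55 + 97 @ $14.00 = $8,740.75

COGS = $3,752.00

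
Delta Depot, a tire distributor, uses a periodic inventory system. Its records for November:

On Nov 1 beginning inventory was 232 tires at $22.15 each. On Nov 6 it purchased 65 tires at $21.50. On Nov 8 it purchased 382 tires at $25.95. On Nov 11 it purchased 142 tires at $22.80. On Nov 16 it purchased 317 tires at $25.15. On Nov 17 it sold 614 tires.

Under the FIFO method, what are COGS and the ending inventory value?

Nov 17, 614 sold [FIFO — oldest first]: 232 @ $22.15 + 65 @ $21.50 + 317 @ $25.95 = $14,762.45
Ending inventory: 65 @ $25.95 + 142 @ $22.80 + 317 @ $25.15 = $12,896.90

COGS = $14,762.45; ending inventory = $12,896.90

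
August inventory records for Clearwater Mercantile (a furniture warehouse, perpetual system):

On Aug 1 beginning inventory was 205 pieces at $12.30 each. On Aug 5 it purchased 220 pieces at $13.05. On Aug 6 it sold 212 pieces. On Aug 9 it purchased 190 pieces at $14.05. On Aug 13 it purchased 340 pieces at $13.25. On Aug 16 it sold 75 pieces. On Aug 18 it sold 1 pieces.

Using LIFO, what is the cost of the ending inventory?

Ending inventory = $8,793.40

Aug 6, 212 sold [LIFO — newest first]: 212 @ $13.05 = $2,766.60
Aug 16, 75 sold [LIFO — newest first]: 75 @ $13.25 = $993.75
Aug 18, 1 sold [LIFO — newest first]: 1 @ $13.25 = $13.25
Total COGS = $2,766.60 + $993.75 + $13.25 = $3,773.60
Ending inventory: 205 @ $12.30 + 8 @ $13.05 + 190 @ $14.05 + 264 @ $13.25 = $8,793.40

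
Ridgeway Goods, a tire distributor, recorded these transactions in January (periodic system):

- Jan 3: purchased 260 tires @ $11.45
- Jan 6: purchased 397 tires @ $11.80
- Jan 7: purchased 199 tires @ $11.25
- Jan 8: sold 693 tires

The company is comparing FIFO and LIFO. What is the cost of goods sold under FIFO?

COGS = $8,066.60

FIFO COGS: 260 @ $11.45 + 397 @ $11.80 + 36 @ $11.25 = $8,066.60
LIFO COGS: 199 @ $11.25 + 397 @ $11.80 + 97 @ $11.45 = $8,034.00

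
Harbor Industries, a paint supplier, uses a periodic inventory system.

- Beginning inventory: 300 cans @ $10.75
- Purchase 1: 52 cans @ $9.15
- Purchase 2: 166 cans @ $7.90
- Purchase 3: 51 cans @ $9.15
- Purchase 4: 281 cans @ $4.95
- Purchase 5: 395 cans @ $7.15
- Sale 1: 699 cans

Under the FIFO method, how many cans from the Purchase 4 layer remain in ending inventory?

151

Sale 1 (699) [FIFO — oldest first]: 300 @ $10.75 + 52 @ $9.15 + 166 @ $7.90 + 51 @ $9.15 + 130 @ $4.95 = $6,122.35
Ending inventory: 151 @ $4.95 + 395 @ $7.15 = $3,571.70
Check: goods available $9,694.05 = COGS $6,122.35 + ending $3,571.70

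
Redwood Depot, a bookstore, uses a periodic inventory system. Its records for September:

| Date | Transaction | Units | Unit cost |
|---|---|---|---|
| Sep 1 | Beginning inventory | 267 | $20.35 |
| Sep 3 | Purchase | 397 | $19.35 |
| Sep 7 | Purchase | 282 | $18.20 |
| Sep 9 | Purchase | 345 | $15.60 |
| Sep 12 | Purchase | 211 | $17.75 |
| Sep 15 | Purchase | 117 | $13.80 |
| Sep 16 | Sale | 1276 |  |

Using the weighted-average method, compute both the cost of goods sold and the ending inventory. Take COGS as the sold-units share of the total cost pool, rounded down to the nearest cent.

COGS = $22,847.92; ending inventory = $6,141.73

Sep 16, sell 1276: 1276/1619 × $28,989.65 → $22,847.92
Ending inventory (cost pool remaining) = $6,141.73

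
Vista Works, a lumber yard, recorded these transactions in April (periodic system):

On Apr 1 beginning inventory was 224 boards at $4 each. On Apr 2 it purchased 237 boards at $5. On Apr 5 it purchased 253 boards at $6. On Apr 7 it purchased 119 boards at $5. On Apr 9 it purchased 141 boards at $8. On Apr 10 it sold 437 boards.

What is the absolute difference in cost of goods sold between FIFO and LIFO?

FIFO COGS: 224 @ $4 + 213 @ $5 = $1,961
LIFO COGS: 141 @ $8 + 119 @ $5 + 177 @ $6 = $2,785
Difference = |$1,961 − $2,785| = $824

$824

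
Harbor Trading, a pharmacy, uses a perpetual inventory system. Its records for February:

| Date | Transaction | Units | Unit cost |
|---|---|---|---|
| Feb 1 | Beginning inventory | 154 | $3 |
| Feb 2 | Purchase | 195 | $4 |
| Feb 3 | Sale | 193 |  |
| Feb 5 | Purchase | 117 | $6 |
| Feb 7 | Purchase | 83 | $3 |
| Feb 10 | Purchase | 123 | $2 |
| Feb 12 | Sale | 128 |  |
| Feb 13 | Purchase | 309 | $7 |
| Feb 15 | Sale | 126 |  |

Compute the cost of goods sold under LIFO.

Feb 3, 193 sold [LIFO — newest first]: 193 @ $4 = $772
Feb 12, 128 sold [LIFO — newest first]: 123 @ $2 + 5 @ $3 = $261
Feb 15, 126 sold [LIFO — newest first]: 126 @ $7 = $882
Total COGS = $772 + $261 + $882 = $1,915
Ending inventory: 154 @ $3 + 2 @ $4 + 117 @ $6 + 78 @ $3 + 183 @ $7 = $2,687
Check: goods available $4,602 = COGS $1,915 + ending $2,687

COGS = $1,915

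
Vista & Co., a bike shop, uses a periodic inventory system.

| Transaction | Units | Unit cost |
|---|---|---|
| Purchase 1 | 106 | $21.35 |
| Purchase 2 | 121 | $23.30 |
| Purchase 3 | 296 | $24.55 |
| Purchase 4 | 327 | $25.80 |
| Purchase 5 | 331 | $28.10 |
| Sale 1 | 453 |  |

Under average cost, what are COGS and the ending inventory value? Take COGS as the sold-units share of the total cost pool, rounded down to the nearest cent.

Sale 1, sell 453: 453/1181 × $30,086.90 → $11,540.52
Ending inventory (cost pool remaining) = $18,546.38

COGS = $11,540.52; ending inventory = $18,546.38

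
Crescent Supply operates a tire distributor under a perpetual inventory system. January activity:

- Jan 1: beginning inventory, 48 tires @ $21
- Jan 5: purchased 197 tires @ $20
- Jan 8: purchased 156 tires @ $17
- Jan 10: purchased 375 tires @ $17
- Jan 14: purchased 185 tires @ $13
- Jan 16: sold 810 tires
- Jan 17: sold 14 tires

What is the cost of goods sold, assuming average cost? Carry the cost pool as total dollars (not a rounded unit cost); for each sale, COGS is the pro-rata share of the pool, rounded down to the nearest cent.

After Jan 1: 48 on hand, pool $1,008.00 (≈ $21.0000 each)
After Jan 5: 245 on hand, pool $4,948.00 (≈ $20.1959 each)
After Jan 8: 401 on hand, pool $7,600.00 (≈ $18.9526 each)
After Jan 10: 776 on hand, pool $13,975.00 (≈ $18.0090 each)
After Jan 14: 961 on hand, pool $16,380.00 (≈ $17.0447 each)
Jan 16, sell 810: 810/961 × $16,380.00 → $13,806.24
Jan 17, sell 14: 14/151 × $2,573.76 → $238.62
Total COGS = $13,806.24 + $238.62 = $14,044.86
Ending inventory (cost pool remaining) = $2,335.14

COGS = $14,044.86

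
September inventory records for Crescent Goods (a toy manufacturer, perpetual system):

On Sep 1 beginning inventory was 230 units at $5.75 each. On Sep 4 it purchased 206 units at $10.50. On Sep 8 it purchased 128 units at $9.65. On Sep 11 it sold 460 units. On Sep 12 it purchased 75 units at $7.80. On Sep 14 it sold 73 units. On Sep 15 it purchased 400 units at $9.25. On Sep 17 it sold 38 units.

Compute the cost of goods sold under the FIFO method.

Sep 11, 460 sold [FIFO — oldest first]: 230 @ $5.75 + 206 @ $10.50 + 24 @ $9.65 = $3,717.10
Sep 14, 73 sold [FIFO — oldest first]: 73 @ $9.65 = $704.45
Sep 17, 38 sold [FIFO — oldest first]: 31 @ $9.65 + 7 @ $7.80 = $353.75
Total COGS = $3,717.10 + $704.45 + $353.75 = $4,775.30
Ending inventory: 68 @ $7.80 + 400 @ $9.25 = $4,230.40

COGS = $4,775.30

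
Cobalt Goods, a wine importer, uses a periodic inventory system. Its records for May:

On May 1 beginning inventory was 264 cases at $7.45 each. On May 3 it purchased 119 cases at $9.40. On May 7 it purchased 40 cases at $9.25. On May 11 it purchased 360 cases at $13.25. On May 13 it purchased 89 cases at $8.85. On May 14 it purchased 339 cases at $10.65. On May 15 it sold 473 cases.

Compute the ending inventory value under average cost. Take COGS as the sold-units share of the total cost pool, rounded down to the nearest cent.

May 15, sell 473: 473/1211 × $12,623.40 → $4,930.52
Ending inventory (cost pool remaining) = $7,692.88
Check: goods available $12,623.40 = COGS $4,930.52 + ending $7,692.88

Ending inventory = $7,692.88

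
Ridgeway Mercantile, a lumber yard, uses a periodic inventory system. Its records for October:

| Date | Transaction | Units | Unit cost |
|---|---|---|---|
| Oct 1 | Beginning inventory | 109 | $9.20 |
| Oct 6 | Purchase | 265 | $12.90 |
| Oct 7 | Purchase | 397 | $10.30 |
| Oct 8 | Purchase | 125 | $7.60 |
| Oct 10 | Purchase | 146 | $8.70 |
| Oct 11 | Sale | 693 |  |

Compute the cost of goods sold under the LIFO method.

COGS = $6,631.80

Oct 11, 693 sold [LIFO — newest first]: 146 @ $8.70 + 125 @ $7.60 + 397 @ $10.30 + 25 @ $12.90 = $6,631.80
Ending inventory: 109 @ $9.20 + 240 @ $12.90 = $4,098.80
Check: goods available $10,730.60 = COGS $6,631.80 + ending $4,098.80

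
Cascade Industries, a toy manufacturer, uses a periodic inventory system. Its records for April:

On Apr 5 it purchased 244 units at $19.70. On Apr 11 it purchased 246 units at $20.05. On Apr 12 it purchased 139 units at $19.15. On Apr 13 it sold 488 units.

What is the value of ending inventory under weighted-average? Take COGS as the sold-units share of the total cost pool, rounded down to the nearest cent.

Ending inventory = $2,779.87

Apr 13, sell 488: 488/629 × $12,400.95 → $9,621.08
Ending inventory (cost pool remaining) = $2,779.87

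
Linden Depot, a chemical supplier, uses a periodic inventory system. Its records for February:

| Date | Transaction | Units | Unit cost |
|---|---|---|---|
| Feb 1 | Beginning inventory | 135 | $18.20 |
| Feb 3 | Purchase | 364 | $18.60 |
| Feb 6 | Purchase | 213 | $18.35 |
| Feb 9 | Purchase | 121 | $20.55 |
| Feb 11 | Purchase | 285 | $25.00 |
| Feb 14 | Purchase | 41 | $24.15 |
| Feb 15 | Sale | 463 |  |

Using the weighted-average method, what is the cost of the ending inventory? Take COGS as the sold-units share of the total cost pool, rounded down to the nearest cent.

Ending inventory = $14,254.88

Feb 15, sell 463: 463/1159 × $23,737.65 → $9,482.77
Ending inventory (cost pool remaining) = $14,254.88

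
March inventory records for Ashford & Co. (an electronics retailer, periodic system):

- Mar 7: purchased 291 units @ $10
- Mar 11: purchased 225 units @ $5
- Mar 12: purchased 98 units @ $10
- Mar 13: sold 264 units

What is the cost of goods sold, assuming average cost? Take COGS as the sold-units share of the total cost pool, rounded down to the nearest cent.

COGS = $2,156.28

Mar 13, sell 264: 264/614 × $5,015.00 → $2,156.28
Ending inventory (cost pool remaining) = $2,858.72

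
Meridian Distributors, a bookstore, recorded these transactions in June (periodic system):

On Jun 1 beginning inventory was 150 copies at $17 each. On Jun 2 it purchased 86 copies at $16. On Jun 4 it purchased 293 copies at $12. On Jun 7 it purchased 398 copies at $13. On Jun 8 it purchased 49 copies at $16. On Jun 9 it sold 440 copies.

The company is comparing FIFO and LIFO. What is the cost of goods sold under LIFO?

FIFO COGS: 150 @ $17 + 86 @ $16 + 204 @ $12 = $6,374
LIFO COGS: 49 @ $16 + 391 @ $13 = $5,867

COGS = $5,867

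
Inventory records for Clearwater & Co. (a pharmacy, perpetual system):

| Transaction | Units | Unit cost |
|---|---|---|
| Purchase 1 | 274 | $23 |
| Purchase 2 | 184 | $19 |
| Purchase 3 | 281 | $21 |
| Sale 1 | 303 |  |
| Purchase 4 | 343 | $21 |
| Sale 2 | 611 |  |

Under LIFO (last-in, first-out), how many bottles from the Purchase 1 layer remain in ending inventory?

168

Sale 1 (303) [LIFO — newest first]: 281 @ $21 + 22 @ $19 = $6,319
Sale 2 (611) [LIFO — newest first]: 343 @ $21 + 162 @ $19 + 106 @ $23 = $12,719
Total COGS = $6,319 + $12,719 = $19,038
Ending inventory: 168 @ $23 = $3,864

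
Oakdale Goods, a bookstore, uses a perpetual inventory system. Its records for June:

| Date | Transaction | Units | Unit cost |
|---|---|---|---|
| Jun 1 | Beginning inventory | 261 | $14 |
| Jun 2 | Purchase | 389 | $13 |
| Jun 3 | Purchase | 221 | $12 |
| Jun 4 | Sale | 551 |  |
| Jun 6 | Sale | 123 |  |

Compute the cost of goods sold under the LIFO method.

COGS = $8,605

Jun 4, 551 sold [LIFO — newest first]: 221 @ $12 + 330 @ $13 = $6,942
Jun 6, 123 sold [LIFO — newest first]: 59 @ $13 + 64 @ $14 = $1,663
Total COGS = $6,942 + $1,663 = $8,605
Ending inventory: 197 @ $14 = $2,758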